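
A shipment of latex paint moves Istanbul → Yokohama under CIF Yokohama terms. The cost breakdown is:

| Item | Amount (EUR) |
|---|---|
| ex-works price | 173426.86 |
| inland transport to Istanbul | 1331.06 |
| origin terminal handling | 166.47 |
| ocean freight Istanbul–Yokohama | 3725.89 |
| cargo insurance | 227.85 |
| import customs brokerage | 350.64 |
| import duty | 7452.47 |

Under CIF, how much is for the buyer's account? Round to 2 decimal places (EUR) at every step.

Buyer's account: EUR 7803.11

CIF: the seller pays costs through ocean freight and marine insurance to the destination port.
Seller's account: goods 173426.86 + inland to port 1331.06 + origin terminal 166.47 + freight 3725.89 + insurance 227.85 = 178878.13
Buyer's account: brokerage 350.64 + duty 7452.47 = 7803.11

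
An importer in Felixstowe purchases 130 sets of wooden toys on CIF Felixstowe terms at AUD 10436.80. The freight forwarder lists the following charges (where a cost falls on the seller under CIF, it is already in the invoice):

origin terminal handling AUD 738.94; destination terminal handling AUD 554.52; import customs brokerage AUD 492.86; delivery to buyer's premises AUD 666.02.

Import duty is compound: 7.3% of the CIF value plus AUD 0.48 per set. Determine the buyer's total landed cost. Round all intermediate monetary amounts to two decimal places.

Total landed cost: AUD 12974.49

CIF: the seller pays costs through ocean freight and marine insurance to the destination port.
Already in the invoice (seller's account under CIF): origin terminal — exclude.
The CIF price already equals the CIF value: 10436.80
Ad valorem component: 10436.80 × 7.3% = 761.89
Specific component: 130 × 0.48 = 62.40
Import duty = 761.89 + 62.40 = 824.29
Buyer bears: destination terminal 554.52 + brokerage 492.86 + delivery 666.02 + duty 824.29 = 2537.69
Landed cost = invoice 10436.80 + 2537.69 = 12974.49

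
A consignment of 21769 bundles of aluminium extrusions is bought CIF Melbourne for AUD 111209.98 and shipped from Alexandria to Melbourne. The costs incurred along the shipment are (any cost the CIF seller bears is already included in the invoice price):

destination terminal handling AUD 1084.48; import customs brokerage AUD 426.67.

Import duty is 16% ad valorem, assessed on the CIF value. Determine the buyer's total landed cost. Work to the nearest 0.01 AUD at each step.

CIF: the seller pays costs through ocean freight and marine insurance to the destination port.
The CIF price already equals the CIF value: 111209.98
Import duty = 111209.98 × 16% = 17793.60
Buyer bears: destination terminal 1084.48 + brokerage 426.67 + duty 17793.60 = 19304.75
Landed cost = invoice 111209.98 + 19304.75 = 130514.73

Total landed cost: AUD 130514.73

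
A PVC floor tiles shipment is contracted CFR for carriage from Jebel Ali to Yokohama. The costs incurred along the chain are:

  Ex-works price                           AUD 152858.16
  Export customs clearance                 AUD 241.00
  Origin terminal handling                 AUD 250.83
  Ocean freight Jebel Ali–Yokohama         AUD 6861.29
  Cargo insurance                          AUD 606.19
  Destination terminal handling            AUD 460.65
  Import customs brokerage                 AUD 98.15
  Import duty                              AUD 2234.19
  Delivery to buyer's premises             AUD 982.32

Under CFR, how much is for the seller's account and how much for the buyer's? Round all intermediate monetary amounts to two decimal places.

Seller: AUD 160211.28; buyer: AUD 4381.50

CFR: the seller pays costs through ocean freight to the destination port, but not insurance.
Seller's account: goods 152858.16 + export clearance 241.00 + origin terminal 250.83 + freight 6861.29 = 160211.28
Buyer's account: insurance 606.19 + destination terminal 460.65 + brokerage 98.15 + duty 2234.19 + delivery 982.32 = 4381.50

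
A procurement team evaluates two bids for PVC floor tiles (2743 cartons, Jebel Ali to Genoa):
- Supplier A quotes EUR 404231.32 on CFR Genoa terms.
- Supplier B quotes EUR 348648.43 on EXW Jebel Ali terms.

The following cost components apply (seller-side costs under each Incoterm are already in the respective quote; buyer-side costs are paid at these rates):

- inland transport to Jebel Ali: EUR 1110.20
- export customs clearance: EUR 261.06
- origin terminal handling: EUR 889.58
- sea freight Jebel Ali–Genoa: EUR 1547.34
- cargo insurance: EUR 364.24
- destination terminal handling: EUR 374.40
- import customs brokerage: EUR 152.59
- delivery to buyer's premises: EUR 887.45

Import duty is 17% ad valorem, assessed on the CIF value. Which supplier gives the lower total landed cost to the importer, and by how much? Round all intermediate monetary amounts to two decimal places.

Supplier B is cheaper by EUR 60576.42

Supplier A (CFR):
CIF value = CFR price + insurance = 404231.32 + 364.24 = 404595.56
Import duty = 404595.56 × 17% = 68781.25
Buyer bears (A): 364.24 + 374.40 + 152.59 + 887.45 = 1778.68
Landed cost (A) = invoice 404231.32 + 1778.68 + duty 68781.25 = 474791.25
Supplier B (EXW):
CIF value = EXW price + inland to port + export clearance + origin terminal + freight + insurance = 348648.43 + 1110.20 + 261.06 + 889.58 + 1547.34 + 364.24 = 352820.85
Import duty = 352820.85 × 17% = 59979.54
Buyer bears (B): 1110.20 + 261.06 + 889.58 + 1547.34 + 364.24 + 374.40 + 152.59 + 887.45 = 5586.86
Landed cost (B) = invoice 348648.43 + 5586.86 + duty 59979.54 = 414214.83
Difference = |474791.25 − 414214.83| = 60576.42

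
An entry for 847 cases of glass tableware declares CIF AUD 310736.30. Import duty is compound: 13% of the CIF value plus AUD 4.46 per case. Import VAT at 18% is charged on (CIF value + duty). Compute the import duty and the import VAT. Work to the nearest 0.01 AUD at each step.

Import duty: AUD 44173.34; import VAT: AUD 63883.74

Ad valorem component: 310736.30 × 13% = 40395.72
Specific component: 847 × 4.46 = 3777.62
Import duty = 40395.72 + 3777.62 = 44173.34
VAT base = CIF + duty = 310736.30 + 44173.34 = 354909.64
Import VAT = 354909.64 × 18% = 63883.74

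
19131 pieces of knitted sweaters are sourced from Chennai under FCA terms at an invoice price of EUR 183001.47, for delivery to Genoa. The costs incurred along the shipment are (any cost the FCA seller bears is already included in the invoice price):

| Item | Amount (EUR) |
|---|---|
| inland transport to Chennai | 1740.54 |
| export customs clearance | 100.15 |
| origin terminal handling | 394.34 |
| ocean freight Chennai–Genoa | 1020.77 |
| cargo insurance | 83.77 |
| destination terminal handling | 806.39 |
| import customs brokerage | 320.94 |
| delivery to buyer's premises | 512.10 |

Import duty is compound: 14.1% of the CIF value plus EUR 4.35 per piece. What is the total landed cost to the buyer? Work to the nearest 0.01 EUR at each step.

FCA: the seller delivers export-cleared goods to the carrier; the buyer bears costs from that point.
Already in the invoice (seller's account under FCA): inland to port, export clearance — exclude.
CIF value = FCA price + origin terminal + freight + insurance = 183001.47 + 394.34 + 1020.77 + 83.77 = 184500.35
Ad valorem component: 184500.35 × 14.1% = 26014.55
Specific component: 19131 × 4.35 = 83219.85
Import duty = 26014.55 + 83219.85 = 109234.40
Buyer bears: origin terminal 394.34 + freight 1020.77 + insurance 83.77 + destination terminal 806.39 + brokerage 320.94 + delivery 512.10 + duty 109234.40 = 112372.71
Landed cost = invoice 183001.47 + 112372.71 = 295374.18

Total landed cost: EUR 295374.18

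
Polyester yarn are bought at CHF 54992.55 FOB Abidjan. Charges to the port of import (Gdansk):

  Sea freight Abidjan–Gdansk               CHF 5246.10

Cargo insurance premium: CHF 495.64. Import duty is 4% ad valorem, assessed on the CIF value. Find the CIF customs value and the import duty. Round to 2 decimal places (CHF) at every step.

CIF value: CHF 60734.29; import duty: CHF 2429.37

CIF = FOB price + freight + insurance
CIF = 54992.55 + 5246.10 + 495.64 = 60734.29
Import duty = 60734.29 × 4% = 2429.37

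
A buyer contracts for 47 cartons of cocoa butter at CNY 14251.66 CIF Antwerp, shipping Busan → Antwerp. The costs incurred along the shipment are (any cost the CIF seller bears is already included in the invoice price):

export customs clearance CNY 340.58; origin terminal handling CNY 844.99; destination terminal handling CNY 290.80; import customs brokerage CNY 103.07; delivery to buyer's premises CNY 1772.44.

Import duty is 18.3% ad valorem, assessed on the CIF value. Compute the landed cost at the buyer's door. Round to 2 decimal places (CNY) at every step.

Total landed cost: CNY 19026.02

CIF: the seller pays costs through ocean freight and marine insurance to the destination port.
Already in the invoice (seller's account under CIF): export clearance, origin terminal — exclude.
The CIF price already equals the CIF value: 14251.66
Import duty = 14251.66 × 18.3% = 2608.05
Buyer bears: destination terminal 290.80 + brokerage 103.07 + delivery 1772.44 + duty 2608.05 = 4774.36
Landed cost = invoice 14251.66 + 4774.36 = 19026.02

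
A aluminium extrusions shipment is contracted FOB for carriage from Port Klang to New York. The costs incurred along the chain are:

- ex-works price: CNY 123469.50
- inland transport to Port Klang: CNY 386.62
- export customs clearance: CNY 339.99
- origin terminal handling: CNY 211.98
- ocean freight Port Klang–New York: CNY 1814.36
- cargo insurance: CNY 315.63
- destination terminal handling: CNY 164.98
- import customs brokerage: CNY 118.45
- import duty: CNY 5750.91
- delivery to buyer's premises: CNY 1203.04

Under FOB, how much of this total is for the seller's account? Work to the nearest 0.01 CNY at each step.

FOB: the seller bears costs until goods are on board at the origin port; the buyer bears freight, insurance and all costs thereafter.
Seller's account: goods 123469.50 + inland to port 386.62 + export clearance 339.99 + origin terminal 211.98 = 124408.09
Buyer's account: freight 1814.36 + insurance 315.63 + destination terminal 164.98 + brokerage 118.45 + duty 5750.91 + delivery 1203.04 = 9367.37

Seller's account: CNY 124408.09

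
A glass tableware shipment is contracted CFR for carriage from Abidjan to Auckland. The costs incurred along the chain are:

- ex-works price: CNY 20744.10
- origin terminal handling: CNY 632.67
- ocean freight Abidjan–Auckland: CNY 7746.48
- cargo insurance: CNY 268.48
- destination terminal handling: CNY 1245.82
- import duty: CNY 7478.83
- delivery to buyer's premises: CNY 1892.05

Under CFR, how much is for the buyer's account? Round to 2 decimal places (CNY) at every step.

CFR: the seller pays costs through ocean freight to the destination port, but not insurance.
Seller's account: goods 20744.10 + origin terminal 632.67 + freight 7746.48 = 29123.25
Buyer's account: insurance 268.48 + destination terminal 1245.82 + duty 7478.83 + delivery 1892.05 = 10885.18

Buyer's account: CNY 10885.18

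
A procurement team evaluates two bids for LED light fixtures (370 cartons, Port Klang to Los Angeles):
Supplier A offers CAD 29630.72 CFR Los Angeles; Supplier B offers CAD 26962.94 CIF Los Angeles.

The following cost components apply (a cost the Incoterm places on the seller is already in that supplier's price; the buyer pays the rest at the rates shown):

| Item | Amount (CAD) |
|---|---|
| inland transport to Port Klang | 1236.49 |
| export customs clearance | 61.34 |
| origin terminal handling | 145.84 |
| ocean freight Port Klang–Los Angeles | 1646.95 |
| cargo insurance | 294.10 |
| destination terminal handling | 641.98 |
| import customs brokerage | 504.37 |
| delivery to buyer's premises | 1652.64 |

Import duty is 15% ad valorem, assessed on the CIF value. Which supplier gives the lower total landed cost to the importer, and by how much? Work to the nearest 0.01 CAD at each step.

Supplier A (CFR):
CIF value = CFR price + insurance = 29630.72 + 294.10 = 29924.82
Import duty = 29924.82 × 15% = 4488.72
Buyer bears (A): 294.10 + 641.98 + 504.37 + 1652.64 = 3093.09
Landed cost (A) = invoice 29630.72 + 3093.09 + duty 4488.72 = 37212.53
Supplier B (CIF):
The CIF price already equals the CIF value: 26962.94
Import duty = 26962.94 × 15% = 4044.44
Buyer bears (B): 641.98 + 504.37 + 1652.64 = 2798.99
Landed cost (B) = invoice 26962.94 + 2798.99 + duty 4044.44 = 33806.37
Difference = |37212.53 − 33806.37| = 3406.16

Supplier B is cheaper by CAD 3406.16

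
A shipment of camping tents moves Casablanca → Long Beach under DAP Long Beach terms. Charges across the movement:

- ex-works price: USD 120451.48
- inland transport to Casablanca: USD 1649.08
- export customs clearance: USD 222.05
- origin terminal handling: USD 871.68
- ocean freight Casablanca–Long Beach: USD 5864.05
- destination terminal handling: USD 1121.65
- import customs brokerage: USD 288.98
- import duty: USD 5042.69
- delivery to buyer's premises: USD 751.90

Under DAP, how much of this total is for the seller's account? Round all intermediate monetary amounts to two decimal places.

Seller's account: USD 130931.89

DAP: the seller bears all costs to the named destination except import duty and clearance.
Seller's account: goods 120451.48 + inland to port 1649.08 + export clearance 222.05 + origin terminal 871.68 + freight 5864.05 + destination terminal 1121.65 + delivery 751.90 = 130931.89
Buyer's account: brokerage 288.98 + duty 5042.69 = 5331.67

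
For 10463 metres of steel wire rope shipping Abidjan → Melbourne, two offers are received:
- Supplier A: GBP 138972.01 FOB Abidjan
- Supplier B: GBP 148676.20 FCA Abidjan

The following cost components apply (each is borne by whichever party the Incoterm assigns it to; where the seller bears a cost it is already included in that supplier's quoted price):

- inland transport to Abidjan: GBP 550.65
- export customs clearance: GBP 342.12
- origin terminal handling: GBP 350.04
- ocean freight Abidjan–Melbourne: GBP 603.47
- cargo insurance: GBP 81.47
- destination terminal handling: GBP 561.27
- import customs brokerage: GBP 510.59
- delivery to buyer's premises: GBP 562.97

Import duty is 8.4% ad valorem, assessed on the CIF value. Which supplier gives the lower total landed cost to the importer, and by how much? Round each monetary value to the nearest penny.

Supplier A (FOB):
CIF value = FOB price + freight + insurance = 138972.01 + 603.47 + 81.47 = 139656.95
Import duty = 139656.95 × 8.4% = 11731.18
Buyer bears (A): 603.47 + 81.47 + 561.27 + 510.59 + 562.97 = 2319.77
Landed cost (A) = invoice 138972.01 + 2319.77 + duty 11731.18 = 153022.96
Supplier B (FCA):
CIF value = FCA price + origin terminal + freight + insurance = 148676.20 + 350.04 + 603.47 + 81.47 = 149711.18
Import duty = 149711.18 × 8.4% = 12575.74
Buyer bears (B): 350.04 + 603.47 + 81.47 + 561.27 + 510.59 + 562.97 = 2669.81
Landed cost (B) = invoice 148676.20 + 2669.81 + duty 12575.74 = 163921.75
Difference = |153022.96 − 163921.75| = 10898.79

Supplier A is cheaper by GBP 10898.79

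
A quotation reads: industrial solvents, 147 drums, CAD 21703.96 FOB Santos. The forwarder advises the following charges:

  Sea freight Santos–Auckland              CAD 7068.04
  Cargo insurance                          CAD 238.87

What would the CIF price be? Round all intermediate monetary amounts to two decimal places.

CIF price: CAD 29010.87

From FOB to CIF, the seller additionally bears: freight, insurance.
CIF price = 21703.96 + 7068.04 + 238.87 = 29010.87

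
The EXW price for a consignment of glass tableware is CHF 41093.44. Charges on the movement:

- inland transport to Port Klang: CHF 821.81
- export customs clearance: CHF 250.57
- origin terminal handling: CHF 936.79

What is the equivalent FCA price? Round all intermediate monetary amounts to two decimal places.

Not relevant to the conversion: origin terminal — on the buyer under both terms; not part of either seller's price.
From EXW to FCA, the seller additionally bears: inland to port, export clearance.
FCA price = 41093.44 + 821.81 + 250.57 = 42165.82

FCA price: CHF 42165.82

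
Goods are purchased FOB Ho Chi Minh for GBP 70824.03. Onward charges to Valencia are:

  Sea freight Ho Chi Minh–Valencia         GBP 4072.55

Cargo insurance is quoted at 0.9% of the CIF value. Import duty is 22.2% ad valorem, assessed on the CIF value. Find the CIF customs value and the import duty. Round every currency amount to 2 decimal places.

CIF value: GBP 75576.77; import duty: GBP 16778.04

Let C be the CIF value. C = FOB price + freight + 0.9% × C
C − 0.9% × C = 70824.03 + 4072.55
0.991 × C = 74896.58
C = 74896.58 / 0.991 = 75576.77
Insurance premium = 0.9% × 75576.77 = 680.19
Import duty = 75576.77 × 22.2% = 16778.04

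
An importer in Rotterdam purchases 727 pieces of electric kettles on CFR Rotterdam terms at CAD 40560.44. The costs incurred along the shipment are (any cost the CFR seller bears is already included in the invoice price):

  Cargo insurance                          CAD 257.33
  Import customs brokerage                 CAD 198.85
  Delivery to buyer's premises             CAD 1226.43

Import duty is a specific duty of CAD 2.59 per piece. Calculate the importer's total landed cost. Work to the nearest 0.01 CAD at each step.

Total landed cost: CAD 44125.98

CFR: the seller pays costs through ocean freight to the destination port, but not insurance.
CIF value = CFR price + insurance = 40560.44 + 257.33 = 40817.77
Import duty = 727 × 2.59 = 1882.93
Buyer bears: insurance 257.33 + brokerage 198.85 + delivery 1226.43 + duty 1882.93 = 3565.54
Landed cost = invoice 40560.44 + 3565.54 = 44125.98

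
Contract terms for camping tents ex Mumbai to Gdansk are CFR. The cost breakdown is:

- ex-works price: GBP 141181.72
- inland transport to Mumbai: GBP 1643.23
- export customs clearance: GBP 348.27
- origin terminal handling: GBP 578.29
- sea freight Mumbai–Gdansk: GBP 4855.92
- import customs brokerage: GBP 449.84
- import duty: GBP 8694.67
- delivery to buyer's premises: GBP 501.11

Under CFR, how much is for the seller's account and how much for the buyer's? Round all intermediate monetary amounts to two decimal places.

Seller: GBP 148607.43; buyer: GBP 9645.62

CFR: the seller pays costs through ocean freight to the destination port, but not insurance.
Seller's account: goods 141181.72 + inland to port 1643.23 + export clearance 348.27 + origin terminal 578.29 + freight 4855.92 = 148607.43
Buyer's account: brokerage 449.84 + duty 8694.67 + delivery 501.11 = 9645.62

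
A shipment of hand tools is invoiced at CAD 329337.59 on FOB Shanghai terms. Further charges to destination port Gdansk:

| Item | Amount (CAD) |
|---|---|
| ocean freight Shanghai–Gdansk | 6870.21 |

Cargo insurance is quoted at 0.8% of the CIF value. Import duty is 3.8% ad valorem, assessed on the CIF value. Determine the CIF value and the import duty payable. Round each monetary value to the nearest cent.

CIF value: CAD 338919.15; import duty: CAD 12878.93

Let C be the CIF value. C = FOB price + freight + 0.8% × C
C − 0.8% × C = 329337.59 + 6870.21
0.992 × C = 336207.80
C = 336207.80 / 0.992 = 338919.15
Insurance premium = 0.8% × 338919.15 = 2711.35
Import duty = 338919.15 × 3.8% = 12878.93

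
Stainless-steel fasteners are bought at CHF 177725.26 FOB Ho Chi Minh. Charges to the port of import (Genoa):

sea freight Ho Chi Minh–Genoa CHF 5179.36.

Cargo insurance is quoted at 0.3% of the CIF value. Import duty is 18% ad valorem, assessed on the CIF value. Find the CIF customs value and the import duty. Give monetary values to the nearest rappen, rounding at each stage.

Let C be the CIF value. C = FOB price + freight + 0.3% × C
C − 0.3% × C = 177725.26 + 5179.36
0.997 × C = 182904.62
C = 182904.62 / 0.997 = 183454.98
Insurance premium = 0.3% × 183454.98 = 550.36
Import duty = 183454.98 × 18% = 33021.90

CIF value: CHF 183454.98; import duty: CHF 33021.90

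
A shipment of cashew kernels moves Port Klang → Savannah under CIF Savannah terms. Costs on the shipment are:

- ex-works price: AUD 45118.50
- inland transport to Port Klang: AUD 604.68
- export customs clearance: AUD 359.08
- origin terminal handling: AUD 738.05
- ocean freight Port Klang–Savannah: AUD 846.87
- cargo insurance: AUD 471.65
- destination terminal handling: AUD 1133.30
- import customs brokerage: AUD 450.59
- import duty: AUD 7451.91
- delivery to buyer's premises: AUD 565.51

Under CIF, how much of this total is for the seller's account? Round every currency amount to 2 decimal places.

Seller's account: AUD 48138.83

CIF: the seller pays costs through ocean freight and marine insurance to the destination port.
Seller's account: goods 45118.50 + inland to port 604.68 + export clearance 359.08 + origin terminal 738.05 + freight 846.87 + insurance 471.65 = 48138.83
Buyer's account: destination terminal 1133.30 + brokerage 450.59 + duty 7451.91 + delivery 565.51 = 9601.31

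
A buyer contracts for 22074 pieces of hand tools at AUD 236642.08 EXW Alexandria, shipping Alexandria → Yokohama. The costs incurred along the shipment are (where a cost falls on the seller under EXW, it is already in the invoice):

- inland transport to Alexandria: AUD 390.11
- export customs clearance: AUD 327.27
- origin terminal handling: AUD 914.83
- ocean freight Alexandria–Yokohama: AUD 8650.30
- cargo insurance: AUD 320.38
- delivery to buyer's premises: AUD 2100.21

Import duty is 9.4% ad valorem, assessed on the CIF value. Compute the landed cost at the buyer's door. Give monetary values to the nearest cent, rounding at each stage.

EXW: the seller makes goods available at their premises; the buyer bears all onward costs.
CIF value = EXW price + inland to port + export clearance + origin terminal + freight + insurance = 236642.08 + 390.11 + 327.27 + 914.83 + 8650.30 + 320.38 = 247244.97
Import duty = 247244.97 × 9.4% = 23241.03
Buyer bears: inland to port 390.11 + export clearance 327.27 + origin terminal 914.83 + freight 8650.30 + insurance 320.38 + delivery 2100.21 + duty 23241.03 = 35944.13
Landed cost = invoice 236642.08 + 35944.13 = 272586.21

Total landed cost: AUD 272586.21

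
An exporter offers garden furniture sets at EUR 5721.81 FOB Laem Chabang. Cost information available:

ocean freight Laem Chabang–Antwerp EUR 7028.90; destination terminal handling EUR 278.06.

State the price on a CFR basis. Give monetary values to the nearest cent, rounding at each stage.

Not relevant to the conversion: destination terminal — on the buyer under both terms; not part of either seller's price.
From FOB to CFR, the seller additionally bears: freight.
CFR price = 5721.81 + 7028.90 = 12750.71

CFR price: EUR 12750.71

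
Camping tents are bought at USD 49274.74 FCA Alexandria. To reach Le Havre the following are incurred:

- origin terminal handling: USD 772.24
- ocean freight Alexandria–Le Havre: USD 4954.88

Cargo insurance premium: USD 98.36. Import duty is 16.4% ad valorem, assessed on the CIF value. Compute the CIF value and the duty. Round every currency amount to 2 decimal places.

CIF = FCA price + pre-shipment costs + freight + insurance
CIF = 49274.74 + 772.24 + 4954.88 + 98.36 = 55100.22
Import duty = 55100.22 × 16.4% = 9036.44

CIF value: USD 55100.22; import duty: USD 9036.44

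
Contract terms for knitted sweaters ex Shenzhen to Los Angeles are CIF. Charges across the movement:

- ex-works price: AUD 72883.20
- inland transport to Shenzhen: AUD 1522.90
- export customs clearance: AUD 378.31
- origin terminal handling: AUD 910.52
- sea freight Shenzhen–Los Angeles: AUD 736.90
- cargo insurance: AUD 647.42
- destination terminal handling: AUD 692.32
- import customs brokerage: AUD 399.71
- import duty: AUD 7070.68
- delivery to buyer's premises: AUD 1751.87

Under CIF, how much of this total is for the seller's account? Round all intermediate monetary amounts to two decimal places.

Seller's account: AUD 77079.25

CIF: the seller pays costs through ocean freight and marine insurance to the destination port.
Seller's account: goods 72883.20 + inland to port 1522.90 + export clearance 378.31 + origin terminal 910.52 + freight 736.90 + insurance 647.42 = 77079.25
Buyer's account: destination terminal 692.32 + brokerage 399.71 + duty 7070.68 + delivery 1751.87 = 9914.58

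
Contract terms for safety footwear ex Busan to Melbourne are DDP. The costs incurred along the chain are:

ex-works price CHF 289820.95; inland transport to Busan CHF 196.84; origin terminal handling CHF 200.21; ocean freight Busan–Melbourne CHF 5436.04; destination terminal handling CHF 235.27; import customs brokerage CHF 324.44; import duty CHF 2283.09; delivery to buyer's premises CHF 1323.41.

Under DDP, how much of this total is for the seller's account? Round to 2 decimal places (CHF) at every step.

Seller's account: CHF 299820.25

DDP: the seller bears all costs including import duty.
Seller's account: goods 289820.95 + inland to port 196.84 + origin terminal 200.21 + freight 5436.04 + destination terminal 235.27 + brokerage 324.44 + duty 2283.09 + delivery 1323.41 = 299820.25
Buyer's account: 0.00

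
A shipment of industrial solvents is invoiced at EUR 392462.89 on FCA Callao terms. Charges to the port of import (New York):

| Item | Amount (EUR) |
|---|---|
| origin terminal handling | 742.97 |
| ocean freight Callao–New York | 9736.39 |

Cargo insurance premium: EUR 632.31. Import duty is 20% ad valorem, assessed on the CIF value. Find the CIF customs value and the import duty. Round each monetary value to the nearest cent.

CIF value: EUR 403574.56; import duty: EUR 80714.91

CIF = FCA price + pre-shipment costs + freight + insurance
CIF = 392462.89 + 742.97 + 9736.39 + 632.31 = 403574.56
Import duty = 403574.56 × 20% = 80714.91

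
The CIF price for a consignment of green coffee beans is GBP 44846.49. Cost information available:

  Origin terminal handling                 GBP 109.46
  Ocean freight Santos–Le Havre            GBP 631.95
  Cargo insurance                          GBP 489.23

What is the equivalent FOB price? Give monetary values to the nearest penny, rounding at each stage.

Not relevant to the conversion: origin terminal — on the seller under both CIF and FOB; already in the CIF price and stays in the FOB price.
From CIF to FOB, the seller no longer bears: freight, insurance.
FOB price = 44846.49 − 631.95 − 489.23 = 43725.31

FOB price: GBP 43725.31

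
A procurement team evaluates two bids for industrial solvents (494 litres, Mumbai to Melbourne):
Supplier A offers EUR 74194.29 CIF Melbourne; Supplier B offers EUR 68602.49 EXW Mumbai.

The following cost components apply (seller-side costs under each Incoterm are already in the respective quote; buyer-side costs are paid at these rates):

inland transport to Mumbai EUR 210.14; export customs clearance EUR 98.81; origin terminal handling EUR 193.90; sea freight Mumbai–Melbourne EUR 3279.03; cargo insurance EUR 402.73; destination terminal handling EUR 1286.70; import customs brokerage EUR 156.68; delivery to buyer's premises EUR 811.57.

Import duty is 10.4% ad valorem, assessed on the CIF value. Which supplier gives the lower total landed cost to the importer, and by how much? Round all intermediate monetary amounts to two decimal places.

Supplier B is cheaper by EUR 1553.54

Supplier A (CIF):
The CIF price already equals the CIF value: 74194.29
Import duty = 74194.29 × 10.4% = 7716.21
Buyer bears (A): 1286.70 + 156.68 + 811.57 = 2254.95
Landed cost (A) = invoice 74194.29 + 2254.95 + duty 7716.21 = 84165.45
Supplier B (EXW):
CIF value = EXW price + inland to port + export clearance + origin terminal + freight + insurance = 68602.49 + 210.14 + 98.81 + 193.90 + 3279.03 + 402.73 = 72787.10
Import duty = 72787.10 × 10.4% = 7569.86
Buyer bears (B): 210.14 + 98.81 + 193.90 + 3279.03 + 402.73 + 1286.70 + 156.68 + 811.57 = 6439.56
Landed cost (B) = invoice 68602.49 + 6439.56 + duty 7569.86 = 82611.91
Difference = |84165.45 − 82611.91| = 1553.54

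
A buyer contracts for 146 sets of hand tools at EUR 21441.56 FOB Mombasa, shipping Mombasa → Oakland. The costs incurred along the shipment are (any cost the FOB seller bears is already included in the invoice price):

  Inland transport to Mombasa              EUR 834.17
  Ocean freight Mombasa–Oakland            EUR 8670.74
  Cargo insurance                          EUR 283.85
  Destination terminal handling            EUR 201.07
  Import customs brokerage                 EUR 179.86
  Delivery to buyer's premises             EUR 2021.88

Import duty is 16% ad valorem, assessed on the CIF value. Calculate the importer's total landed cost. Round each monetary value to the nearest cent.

FOB: the seller bears costs until goods are on board at the origin port; the buyer bears freight, insurance and all costs thereafter.
Already in the invoice (seller's account under FOB): inland to port — exclude.
CIF value = FOB price + freight + insurance = 21441.56 + 8670.74 + 283.85 = 30396.15
Import duty = 30396.15 × 16% = 4863.38
Buyer bears: freight 8670.74 + insurance 283.85 + destination terminal 201.07 + brokerage 179.86 + delivery 2021.88 + duty 4863.38 = 16220.78
Landed cost = invoice 21441.56 + 16220.78 = 37662.34

Total landed cost: EUR 37662.34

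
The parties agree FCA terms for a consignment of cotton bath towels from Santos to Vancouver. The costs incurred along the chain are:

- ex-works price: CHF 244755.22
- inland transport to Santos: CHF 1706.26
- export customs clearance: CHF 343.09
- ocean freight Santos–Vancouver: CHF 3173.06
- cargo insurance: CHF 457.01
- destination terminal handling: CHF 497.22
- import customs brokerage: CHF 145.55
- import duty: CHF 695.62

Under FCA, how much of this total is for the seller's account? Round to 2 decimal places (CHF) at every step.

FCA: the seller delivers export-cleared goods to the carrier; the buyer bears costs from that point.
Seller's account: goods 244755.22 + inland to port 1706.26 + export clearance 343.09 = 246804.57
Buyer's account: freight 3173.06 + insurance 457.01 + destination terminal 497.22 + brokerage 145.55 + duty 695.62 = 4968.46

Seller's account: CHF 246804.57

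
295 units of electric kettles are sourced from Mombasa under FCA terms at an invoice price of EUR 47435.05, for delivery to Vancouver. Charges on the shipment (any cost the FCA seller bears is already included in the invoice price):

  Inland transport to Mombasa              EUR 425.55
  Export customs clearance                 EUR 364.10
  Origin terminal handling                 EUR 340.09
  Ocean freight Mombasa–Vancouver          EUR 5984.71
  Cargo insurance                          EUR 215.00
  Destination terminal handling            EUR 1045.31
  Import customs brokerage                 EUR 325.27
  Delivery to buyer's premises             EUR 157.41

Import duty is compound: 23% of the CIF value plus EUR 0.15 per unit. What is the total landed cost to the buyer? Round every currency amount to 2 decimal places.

Total landed cost: EUR 67961.31

FCA: the seller delivers export-cleared goods to the carrier; the buyer bears costs from that point.
Already in the invoice (seller's account under FCA): inland to port, export clearance — exclude.
CIF value = FCA price + origin terminal + freight + insurance = 47435.05 + 340.09 + 5984.71 + 215.00 = 53974.85
Ad valorem component: 53974.85 × 23% = 12414.22
Specific component: 295 × 0.15 = 44.25
Import duty = 12414.22 + 44.25 = 12458.47
Buyer bears: origin terminal 340.09 + freight 5984.71 + insurance 215.00 + destination terminal 1045.31 + brokerage 325.27 + delivery 157.41 + duty 12458.47 = 20526.26
Landed cost = invoice 47435.05 + 20526.26 = 67961.31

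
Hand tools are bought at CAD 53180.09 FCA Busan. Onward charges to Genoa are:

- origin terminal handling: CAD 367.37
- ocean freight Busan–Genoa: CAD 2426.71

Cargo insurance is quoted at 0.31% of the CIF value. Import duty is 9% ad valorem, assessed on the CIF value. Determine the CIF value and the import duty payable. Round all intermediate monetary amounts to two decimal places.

Let C be the CIF value. C = FCA price + pre-shipment costs + freight + 0.31% × C
C − 0.31% × C = 53180.09 + 367.37 + 2426.71
0.9969 × C = 55974.17
C = 55974.17 / 0.9969 = 56148.23
Insurance premium = 0.31% × 56148.23 = 174.06
Import duty = 56148.23 × 9% = 5053.34

CIF value: CAD 56148.23; import duty: CAD 5053.34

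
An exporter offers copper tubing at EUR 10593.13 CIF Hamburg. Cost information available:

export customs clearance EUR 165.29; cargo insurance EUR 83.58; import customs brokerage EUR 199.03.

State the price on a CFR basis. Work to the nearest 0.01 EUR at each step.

Not relevant to the conversion: export clearance — on the seller under both CIF and CFR; already in the CIF price and stays in the CFR price. brokerage — on the buyer under both terms; not part of either seller's price.
From CIF to CFR, the seller no longer bears: insurance.
CFR price = 10593.13 − 83.58 = 10509.55

CFR price: EUR 10509.55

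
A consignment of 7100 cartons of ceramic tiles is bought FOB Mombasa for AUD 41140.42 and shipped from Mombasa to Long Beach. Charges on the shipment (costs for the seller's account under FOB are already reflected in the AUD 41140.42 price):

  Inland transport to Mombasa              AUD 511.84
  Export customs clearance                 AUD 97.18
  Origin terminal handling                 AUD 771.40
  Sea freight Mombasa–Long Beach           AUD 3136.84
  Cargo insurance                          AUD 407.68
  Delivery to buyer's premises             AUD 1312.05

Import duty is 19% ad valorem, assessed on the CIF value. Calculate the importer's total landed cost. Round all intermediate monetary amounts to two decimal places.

FOB: the seller bears costs until goods are on board at the origin port; the buyer bears freight, insurance and all costs thereafter.
Already in the invoice (seller's account under FOB): inland to port, export clearance, origin terminal — exclude.
CIF value = FOB price + freight + insurance = 41140.42 + 3136.84 + 407.68 = 44684.94
Import duty = 44684.94 × 19% = 8490.14
Buyer bears: freight 3136.84 + insurance 407.68 + delivery 1312.05 + duty 8490.14 = 13346.71
Landed cost = invoice 41140.42 + 13346.71 = 54487.13

Total landed cost: AUD 54487.13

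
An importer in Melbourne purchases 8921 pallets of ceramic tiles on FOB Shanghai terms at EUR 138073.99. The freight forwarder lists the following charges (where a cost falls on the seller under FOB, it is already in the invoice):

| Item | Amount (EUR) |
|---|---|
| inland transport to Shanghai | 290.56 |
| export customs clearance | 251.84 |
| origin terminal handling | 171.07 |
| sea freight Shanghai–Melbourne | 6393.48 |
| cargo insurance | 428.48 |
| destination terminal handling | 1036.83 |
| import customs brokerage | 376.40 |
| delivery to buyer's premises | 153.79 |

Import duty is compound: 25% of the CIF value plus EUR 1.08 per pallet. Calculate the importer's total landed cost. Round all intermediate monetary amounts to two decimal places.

Total landed cost: EUR 192321.64

FOB: the seller bears costs until goods are on board at the origin port; the buyer bears freight, insurance and all costs thereafter.
Already in the invoice (seller's account under FOB): inland to port, export clearance, origin terminal — exclude.
CIF value = FOB price + freight + insurance = 138073.99 + 6393.48 + 428.48 = 144895.95
Ad valorem component: 144895.95 × 25% = 36223.99
Specific component: 8921 × 1.08 = 9634.68
Import duty = 36223.99 + 9634.68 = 45858.67
Buyer bears: freight 6393.48 + insurance 428.48 + destination terminal 1036.83 + brokerage 376.40 + delivery 153.79 + duty 45858.67 = 54247.65
Landed cost = invoice 138073.99 + 54247.65 = 192321.64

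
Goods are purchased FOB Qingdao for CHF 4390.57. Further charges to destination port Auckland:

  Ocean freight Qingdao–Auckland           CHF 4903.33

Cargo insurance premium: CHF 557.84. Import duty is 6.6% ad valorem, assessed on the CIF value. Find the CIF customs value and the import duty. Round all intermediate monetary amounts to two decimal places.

CIF = FOB price + freight + insurance
CIF = 4390.57 + 4903.33 + 557.84 = 9851.74
Import duty = 9851.74 × 6.6% = 650.21

CIF value: CHF 9851.74; import duty: CHF 650.21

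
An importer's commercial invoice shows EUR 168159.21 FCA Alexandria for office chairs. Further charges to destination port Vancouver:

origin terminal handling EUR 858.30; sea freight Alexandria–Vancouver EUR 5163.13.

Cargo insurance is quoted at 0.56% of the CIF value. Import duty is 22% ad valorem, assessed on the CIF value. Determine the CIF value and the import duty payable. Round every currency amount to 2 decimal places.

Let C be the CIF value. C = FCA price + pre-shipment costs + freight + 0.56% × C
C − 0.56% × C = 168159.21 + 858.30 + 5163.13
0.9944 × C = 174180.64
C = 174180.64 / 0.9944 = 175161.54
Insurance premium = 0.56% × 175161.54 = 980.90
Import duty = 175161.54 × 22% = 38535.54

CIF value: EUR 175161.54; import duty: EUR 38535.54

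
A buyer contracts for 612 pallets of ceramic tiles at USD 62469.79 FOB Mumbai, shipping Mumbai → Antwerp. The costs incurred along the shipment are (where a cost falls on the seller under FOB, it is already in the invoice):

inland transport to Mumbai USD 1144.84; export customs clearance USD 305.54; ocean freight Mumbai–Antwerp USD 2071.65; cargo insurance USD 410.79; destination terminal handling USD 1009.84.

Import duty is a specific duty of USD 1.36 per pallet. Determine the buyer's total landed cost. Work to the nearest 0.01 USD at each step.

Total landed cost: USD 66794.39

FOB: the seller bears costs until goods are on board at the origin port; the buyer bears freight, insurance and all costs thereafter.
Already in the invoice (seller's account under FOB): inland to port, export clearance — exclude.
CIF value = FOB price + freight + insurance = 62469.79 + 2071.65 + 410.79 = 64952.23
Import duty = 612 × 1.36 = 832.32
Buyer bears: freight 2071.65 + insurance 410.79 + destination terminal 1009.84 + duty 832.32 = 4324.60
Landed cost = invoice 62469.79 + 4324.60 = 66794.39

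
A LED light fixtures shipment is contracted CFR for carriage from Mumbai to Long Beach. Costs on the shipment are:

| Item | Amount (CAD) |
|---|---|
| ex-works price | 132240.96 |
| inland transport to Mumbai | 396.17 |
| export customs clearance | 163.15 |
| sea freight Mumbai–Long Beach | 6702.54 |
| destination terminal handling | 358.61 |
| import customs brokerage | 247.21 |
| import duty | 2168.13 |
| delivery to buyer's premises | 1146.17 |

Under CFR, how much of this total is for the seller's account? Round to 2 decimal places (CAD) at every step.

Seller's account: CAD 139502.82

CFR: the seller pays costs through ocean freight to the destination port, but not insurance.
Seller's account: goods 132240.96 + inland to port 396.17 + export clearance 163.15 + freight 6702.54 = 139502.82
Buyer's account: destination terminal 358.61 + brokerage 247.21 + duty 2168.13 + delivery 1146.17 = 3920.12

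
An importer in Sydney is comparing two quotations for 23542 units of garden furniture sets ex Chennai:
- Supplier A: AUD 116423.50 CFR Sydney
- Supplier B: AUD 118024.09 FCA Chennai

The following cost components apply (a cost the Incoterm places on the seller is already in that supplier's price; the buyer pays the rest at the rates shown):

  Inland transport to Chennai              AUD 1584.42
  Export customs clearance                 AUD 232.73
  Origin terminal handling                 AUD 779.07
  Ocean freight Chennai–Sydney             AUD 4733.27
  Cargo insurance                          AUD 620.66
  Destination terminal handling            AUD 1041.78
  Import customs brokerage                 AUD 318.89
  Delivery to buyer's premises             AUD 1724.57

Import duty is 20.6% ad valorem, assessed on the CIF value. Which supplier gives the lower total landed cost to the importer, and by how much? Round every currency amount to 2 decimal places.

Supplier A (CFR):
CIF value = CFR price + insurance = 116423.50 + 620.66 = 117044.16
Import duty = 117044.16 × 20.6% = 24111.10
Buyer bears (A): 620.66 + 1041.78 + 318.89 + 1724.57 = 3705.90
Landed cost (A) = invoice 116423.50 + 3705.90 + duty 24111.10 = 144240.50
Supplier B (FCA):
CIF value = FCA price + origin terminal + freight + insurance = 118024.09 + 779.07 + 4733.27 + 620.66 = 124157.09
Import duty = 124157.09 × 20.6% = 25576.36
Buyer bears (B): 779.07 + 4733.27 + 620.66 + 1041.78 + 318.89 + 1724.57 = 9218.24
Landed cost (B) = invoice 118024.09 + 9218.24 + duty 25576.36 = 152818.69
Difference = |144240.50 − 152818.69| = 8578.19

Supplier A is cheaper by AUD 8578.19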